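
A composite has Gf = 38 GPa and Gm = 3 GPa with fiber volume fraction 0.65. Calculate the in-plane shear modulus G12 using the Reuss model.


1/G12 = Vf/Gf + (1-Vf)/Gm = 0.65/38 + 0.35/3
G12 = 7.48 GPa

7.48 GPa


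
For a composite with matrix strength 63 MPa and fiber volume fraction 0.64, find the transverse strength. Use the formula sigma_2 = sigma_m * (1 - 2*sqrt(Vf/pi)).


factor = 1 - 2*sqrt(0.64/pi) = 0.0973
sigma_2 = 63 * 0.0973 = 6.13 MPa

6.13 MPa


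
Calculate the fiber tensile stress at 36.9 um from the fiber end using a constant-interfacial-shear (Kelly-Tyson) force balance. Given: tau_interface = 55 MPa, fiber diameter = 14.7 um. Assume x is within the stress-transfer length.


Force balance: sigma_f * (pi*d^2/4) = tau * (pi*d) * x  ->  sigma_f = 4 * tau * x / d
sigma_f = 4 * 55 * 36.9 / 14.7 = 552.2 MPa

552.2 MPa


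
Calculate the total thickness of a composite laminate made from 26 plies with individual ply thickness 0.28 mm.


h = n * t_ply = 26 * 0.28 = 7.28 mm

7.28 mm


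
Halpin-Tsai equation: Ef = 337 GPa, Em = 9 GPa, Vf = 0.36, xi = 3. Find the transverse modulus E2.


eta = (Ef/Em - 1)/(Ef/Em + xi) = (37.4444 - 1)/(37.4444 + 3) = 0.9011
E2 = Em*(1+xi*eta*Vf)/(1-eta*Vf) = 26.29 GPa

26.29 GPa


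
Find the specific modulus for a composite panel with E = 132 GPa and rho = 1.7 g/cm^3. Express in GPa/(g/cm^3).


Specific stiffness = E/rho = 132/1.7 = 77.6 GPa/(g/cm^3)

77.6 GPa/(g/cm^3)


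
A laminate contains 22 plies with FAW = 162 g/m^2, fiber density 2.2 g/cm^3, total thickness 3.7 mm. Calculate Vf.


Vf = n * FAW / (rho_f * h * 1000) = 22 * 162 / (2.2 * 3.7 * 1000) = 0.4378

0.4378


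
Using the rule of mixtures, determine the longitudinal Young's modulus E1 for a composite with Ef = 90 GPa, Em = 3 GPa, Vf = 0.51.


E1 = Ef*Vf + Em*(1-Vf) = 90*0.51 + 3*0.49 = 47.37 GPa

47.37 GPa


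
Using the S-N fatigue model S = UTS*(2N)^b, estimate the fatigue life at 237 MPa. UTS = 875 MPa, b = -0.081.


N = 0.5 * (S/UTS)^(1/b) = 0.5 * (237/875)^(1/-0.081) = 5.0371e+06 cycles

5.0371e+06 cycles


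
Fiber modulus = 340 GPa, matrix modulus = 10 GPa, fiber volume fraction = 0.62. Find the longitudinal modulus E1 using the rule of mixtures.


E1 = Ef*Vf + Em*(1-Vf) = 340*0.62 + 10*0.38 = 214.6 GPa

214.6 GPa


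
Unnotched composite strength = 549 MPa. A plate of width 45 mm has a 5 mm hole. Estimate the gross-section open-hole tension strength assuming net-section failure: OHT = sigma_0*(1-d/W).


OHT = sigma_0*(1-d/W) = 549*(1-5/45) = 488.0 MPa

488.0 MPa


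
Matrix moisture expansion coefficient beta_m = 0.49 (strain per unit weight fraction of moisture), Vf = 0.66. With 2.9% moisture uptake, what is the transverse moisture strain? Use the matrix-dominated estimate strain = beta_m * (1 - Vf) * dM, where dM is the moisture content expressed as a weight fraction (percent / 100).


dM = 2.9/100 = 0.029
strain = beta_m * (1-Vf) * dM = 0.49 * 0.34 * 0.029 = 0.0048314

0.0048314


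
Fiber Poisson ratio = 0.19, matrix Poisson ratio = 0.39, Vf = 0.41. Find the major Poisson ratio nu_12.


nu_12 = nu_f*Vf + nu_m*(1-Vf) = 0.19*0.41 + 0.39*0.59 = 0.308

0.308


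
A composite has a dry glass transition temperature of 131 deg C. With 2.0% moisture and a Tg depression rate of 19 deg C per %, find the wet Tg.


Tg_wet = Tg_dry - k*moisture = 131 - 19*2.0 = 93.0 deg C

93.0 deg C


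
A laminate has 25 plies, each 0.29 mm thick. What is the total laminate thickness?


h = n * t_ply = 25 * 0.29 = 7.25 mm

7.25 mm


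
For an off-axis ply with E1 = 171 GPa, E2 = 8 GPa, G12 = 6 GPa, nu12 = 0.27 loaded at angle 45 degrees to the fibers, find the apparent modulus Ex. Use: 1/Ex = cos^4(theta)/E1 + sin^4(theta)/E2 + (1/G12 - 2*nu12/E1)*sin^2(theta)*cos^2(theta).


cos^4(45) = 0.25, sin^4(45) = 0.25, sin^2(45)*cos^2(45) = 0.25
1/G12 - 2*nu12/E1 = 1/6 - 2*0.27/171 = 0.163509 GPa^-1
1/Ex = 0.25/171 + 0.25/8 + 0.163509*0.25 = 0.0735892 GPa^-1
Ex = 13.59 GPa

13.59 GPa


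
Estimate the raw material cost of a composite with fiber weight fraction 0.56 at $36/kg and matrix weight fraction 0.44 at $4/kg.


Cost = cost_f*Wf + cost_m*Wm = 36*0.56 + 4*0.44 = $21.92/kg

$21.92/kg


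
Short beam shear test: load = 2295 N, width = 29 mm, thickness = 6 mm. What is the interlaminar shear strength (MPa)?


ILSS = 3F/(4bh) = 3*2295/(4*29*6) = 9.89 MPa

9.89 MPa


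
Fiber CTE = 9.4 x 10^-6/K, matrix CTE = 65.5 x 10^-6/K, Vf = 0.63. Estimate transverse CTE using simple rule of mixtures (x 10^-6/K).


alpha_2 = alpha_f*Vf + alpha_m*(1-Vf) = 9.4*0.63 + 65.5*0.37 = 30.2 x 10^-6/K

30.2 x 10^-6/K


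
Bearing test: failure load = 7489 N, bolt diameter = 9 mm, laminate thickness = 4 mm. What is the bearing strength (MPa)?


sigma_br = F/(d*h) = 7489/(9*4) = 208.0 MPa

208.0 MPa


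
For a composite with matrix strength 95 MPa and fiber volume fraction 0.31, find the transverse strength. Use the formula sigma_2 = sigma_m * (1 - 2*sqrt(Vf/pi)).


factor = 1 - 2*sqrt(0.31/pi) = 0.3717
sigma_2 = 95 * 0.3717 = 35.32 MPa

35.32 MPa


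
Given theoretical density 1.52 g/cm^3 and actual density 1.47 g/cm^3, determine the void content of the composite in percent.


Void% = (rho_theo - rho_actual)/rho_theo * 100 = (1.52 - 1.47)/1.52 * 100 = 3.29%

3.29%


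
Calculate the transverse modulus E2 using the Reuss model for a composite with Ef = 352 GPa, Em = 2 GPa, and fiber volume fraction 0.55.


1/E2 = Vf/Ef + (1-Vf)/Em = 0.55/352 + 0.45/2
E2 = 4.41 GPa

4.41 GPa


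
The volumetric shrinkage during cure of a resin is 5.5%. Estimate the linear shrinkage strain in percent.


Linear shrinkage ≈ vol_shrink/3 = 5.5/3 = 1.833%

1.833%


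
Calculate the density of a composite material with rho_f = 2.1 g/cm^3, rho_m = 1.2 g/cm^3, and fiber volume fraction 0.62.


rho_c = rho_f*Vf + rho_m*(1-Vf) = 2.1*0.62 + 1.2*0.38 = 1.758 g/cm^3

1.758 g/cm^3


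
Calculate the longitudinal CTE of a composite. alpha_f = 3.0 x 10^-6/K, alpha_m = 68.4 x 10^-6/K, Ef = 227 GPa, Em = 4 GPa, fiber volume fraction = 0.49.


E1 = Ef*Vf + Em*(1-Vf) = 113.27
alpha_1 = (alpha_f*Ef*Vf + alpha_m*Em*(1-Vf))/E1 = 4.18 x 10^-6/K

4.18 x 10^-6/K


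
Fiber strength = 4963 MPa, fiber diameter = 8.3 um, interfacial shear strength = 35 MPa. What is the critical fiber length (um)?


Lc = sigma_f * d / (2 * tau_i) = 4963 * 8.3 / (2 * 35) = 588.5 um

588.5 um


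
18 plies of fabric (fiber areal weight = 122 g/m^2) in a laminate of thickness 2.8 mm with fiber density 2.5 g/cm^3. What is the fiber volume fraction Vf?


Vf = n * FAW / (rho_f * h * 1000) = 18 * 122 / (2.5 * 2.8 * 1000) = 0.3137

0.3137


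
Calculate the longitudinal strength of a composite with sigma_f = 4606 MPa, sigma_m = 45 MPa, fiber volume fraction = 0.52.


sigma_1 = sigma_f*Vf + sigma_m*(1-Vf) = 4606*0.52 + 45*0.48 = 2416.7 MPa

2416.7 MPa


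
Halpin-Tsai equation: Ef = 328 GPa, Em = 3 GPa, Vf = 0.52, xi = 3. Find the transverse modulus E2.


eta = (Ef/Em - 1)/(Ef/Em + xi) = (109.3333 - 1)/(109.3333 + 3) = 0.9644
E2 = Em*(1+xi*eta*Vf)/(1-eta*Vf) = 15.07 GPa

15.07 GPa


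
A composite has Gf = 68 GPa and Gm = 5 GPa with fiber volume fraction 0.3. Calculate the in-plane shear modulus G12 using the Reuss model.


1/G12 = Vf/Gf + (1-Vf)/Gm = 0.3/68 + 0.7/5
G12 = 6.92 GPa

6.92 GPa


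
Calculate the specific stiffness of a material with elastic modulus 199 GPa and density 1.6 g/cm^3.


Specific stiffness = E/rho = 199/1.6 = 124.4 GPa/(g/cm^3)

124.4 GPa/(g/cm^3)


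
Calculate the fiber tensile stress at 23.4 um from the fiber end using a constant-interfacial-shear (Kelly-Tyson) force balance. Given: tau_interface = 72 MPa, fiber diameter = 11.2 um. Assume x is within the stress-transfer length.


Force balance: sigma_f * (pi*d^2/4) = tau * (pi*d) * x  ->  sigma_f = 4 * tau * x / d
sigma_f = 4 * 72 * 23.4 / 11.2 = 601.7 MPa

601.7 MPa


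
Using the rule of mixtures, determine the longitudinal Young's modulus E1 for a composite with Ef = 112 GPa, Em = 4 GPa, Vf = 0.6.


E1 = Ef*Vf + Em*(1-Vf) = 112*0.6 + 4*0.4 = 68.8 GPa

68.8 GPa


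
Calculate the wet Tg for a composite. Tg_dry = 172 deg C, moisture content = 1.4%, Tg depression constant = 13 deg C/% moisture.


Tg_wet = Tg_dry - k*moisture = 172 - 13*1.4 = 153.8 deg C

153.8 deg C


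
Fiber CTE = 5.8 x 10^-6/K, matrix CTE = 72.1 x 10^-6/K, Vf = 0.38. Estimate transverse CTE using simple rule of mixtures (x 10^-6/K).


alpha_2 = alpha_f*Vf + alpha_m*(1-Vf) = 5.8*0.38 + 72.1*0.62 = 46.9 x 10^-6/K

46.9 x 10^-6/K


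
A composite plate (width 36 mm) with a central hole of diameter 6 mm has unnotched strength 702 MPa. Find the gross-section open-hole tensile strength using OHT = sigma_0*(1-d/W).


OHT = sigma_0*(1-d/W) = 702*(1-6/36) = 585.0 MPa

585.0 MPa


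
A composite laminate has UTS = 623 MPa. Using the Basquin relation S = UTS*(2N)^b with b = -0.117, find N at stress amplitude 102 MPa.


N = 0.5 * (S/UTS)^(1/b) = 0.5 * (102/623)^(1/-0.117) = 2.6059e+06 cycles

2.6059e+06 cycles


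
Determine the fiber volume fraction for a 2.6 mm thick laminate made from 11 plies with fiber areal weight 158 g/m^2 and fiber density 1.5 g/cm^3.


Vf = n * FAW / (rho_f * h * 1000) = 11 * 158 / (1.5 * 2.6 * 1000) = 0.4456

0.4456


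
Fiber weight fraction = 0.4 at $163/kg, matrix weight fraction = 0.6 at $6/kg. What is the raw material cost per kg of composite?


Cost = cost_f*Wf + cost_m*Wm = 163*0.4 + 6*0.6 = $68.8/kg

$68.8/kg


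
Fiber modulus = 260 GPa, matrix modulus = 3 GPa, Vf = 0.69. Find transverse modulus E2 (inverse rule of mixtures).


1/E2 = Vf/Ef + (1-Vf)/Em = 0.69/260 + 0.31/3
E2 = 9.44 GPa

9.44 GPa


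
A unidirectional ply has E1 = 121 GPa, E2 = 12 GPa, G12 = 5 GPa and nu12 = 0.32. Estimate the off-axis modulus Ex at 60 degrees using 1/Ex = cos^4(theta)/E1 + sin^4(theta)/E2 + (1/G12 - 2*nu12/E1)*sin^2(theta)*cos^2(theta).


cos^4(60) = 0.0625, sin^4(60) = 0.5625, sin^2(60)*cos^2(60) = 0.1875
1/G12 - 2*nu12/E1 = 1/5 - 2*0.32/121 = 0.194711 GPa^-1
1/Ex = 0.0625/121 + 0.5625/12 + 0.194711*0.1875 = 0.0838998 GPa^-1
Ex = 11.92 GPa

11.92 GPa


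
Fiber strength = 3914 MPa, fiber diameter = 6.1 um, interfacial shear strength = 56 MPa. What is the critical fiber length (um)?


Lc = sigma_f * d / (2 * tau_i) = 3914 * 6.1 / (2 * 56) = 213.2 um

213.2 um


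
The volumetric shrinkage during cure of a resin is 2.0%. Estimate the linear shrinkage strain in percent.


Linear shrinkage ≈ vol_shrink/3 = 2.0/3 = 0.667%

0.667%


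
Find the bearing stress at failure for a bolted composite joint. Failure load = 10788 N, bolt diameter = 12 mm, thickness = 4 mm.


sigma_br = F/(d*h) = 10788/(12*4) = 224.8 MPa

224.8 MPa


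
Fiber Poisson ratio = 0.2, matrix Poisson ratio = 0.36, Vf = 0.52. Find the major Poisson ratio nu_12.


nu_12 = nu_f*Vf + nu_m*(1-Vf) = 0.2*0.52 + 0.36*0.48 = 0.2768

0.2768


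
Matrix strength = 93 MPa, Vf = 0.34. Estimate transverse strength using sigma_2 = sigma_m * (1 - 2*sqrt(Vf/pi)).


factor = 1 - 2*sqrt(0.34/pi) = 0.342
sigma_2 = 93 * 0.342 = 31.81 MPa

31.81 MPa


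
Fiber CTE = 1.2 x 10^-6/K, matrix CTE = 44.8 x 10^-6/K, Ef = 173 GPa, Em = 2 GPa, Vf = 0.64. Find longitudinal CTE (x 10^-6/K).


E1 = Ef*Vf + Em*(1-Vf) = 111.44
alpha_1 = (alpha_f*Ef*Vf + alpha_m*Em*(1-Vf))/E1 = 1.48 x 10^-6/K

1.48 x 10^-6/K


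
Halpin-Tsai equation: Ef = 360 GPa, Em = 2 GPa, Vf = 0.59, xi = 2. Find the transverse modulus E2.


eta = (Ef/Em - 1)/(Ef/Em + xi) = (180.0 - 1)/(180.0 + 2) = 0.9835
E2 = Em*(1+xi*eta*Vf)/(1-eta*Vf) = 10.3 GPa

10.3 GPa


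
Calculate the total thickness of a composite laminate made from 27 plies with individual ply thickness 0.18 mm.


h = n * t_ply = 27 * 0.18 = 4.86 mm

4.86 mm


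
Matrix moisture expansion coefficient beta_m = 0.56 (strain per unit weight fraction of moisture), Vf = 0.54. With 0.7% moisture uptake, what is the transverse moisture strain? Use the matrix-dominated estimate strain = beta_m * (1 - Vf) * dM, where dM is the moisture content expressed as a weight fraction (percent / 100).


dM = 0.7/100 = 0.007
strain = beta_m * (1-Vf) * dM = 0.56 * 0.46 * 0.007 = 0.0018032

0.0018032


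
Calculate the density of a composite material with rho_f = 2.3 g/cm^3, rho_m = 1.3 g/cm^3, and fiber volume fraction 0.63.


rho_c = rho_f*Vf + rho_m*(1-Vf) = 2.3*0.63 + 1.3*0.37 = 1.93 g/cm^3

1.93 g/cm^3


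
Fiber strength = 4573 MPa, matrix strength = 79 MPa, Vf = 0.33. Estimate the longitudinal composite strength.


sigma_1 = sigma_f*Vf + sigma_m*(1-Vf) = 4573*0.33 + 79*0.67 = 1562.0 MPa

1562.0 MPa


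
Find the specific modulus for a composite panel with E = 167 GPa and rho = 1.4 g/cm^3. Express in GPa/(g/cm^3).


Specific stiffness = E/rho = 167/1.4 = 119.3 GPa/(g/cm^3)

119.3 GPa/(g/cm^3)


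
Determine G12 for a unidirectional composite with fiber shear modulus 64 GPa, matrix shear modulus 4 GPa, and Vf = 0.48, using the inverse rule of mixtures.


1/G12 = Vf/Gf + (1-Vf)/Gm = 0.48/64 + 0.52/4
G12 = 7.27 GPa

7.27 GPa


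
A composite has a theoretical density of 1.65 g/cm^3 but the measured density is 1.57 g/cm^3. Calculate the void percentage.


Void% = (rho_theo - rho_actual)/rho_theo * 100 = (1.65 - 1.57)/1.65 * 100 = 4.85%

4.85%


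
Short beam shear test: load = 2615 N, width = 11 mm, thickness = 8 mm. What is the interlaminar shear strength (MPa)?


ILSS = 3F/(4bh) = 3*2615/(4*11*8) = 22.29 MPa

22.29 MPa


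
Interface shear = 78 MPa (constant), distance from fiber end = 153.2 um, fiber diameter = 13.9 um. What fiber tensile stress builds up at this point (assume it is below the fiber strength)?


Force balance: sigma_f * (pi*d^2/4) = tau * (pi*d) * x  ->  sigma_f = 4 * tau * x / d
sigma_f = 4 * 78 * 153.2 / 13.9 = 3438.7 MPa

3438.7 MPa


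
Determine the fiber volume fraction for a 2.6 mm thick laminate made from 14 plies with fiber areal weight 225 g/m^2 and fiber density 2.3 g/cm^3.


Vf = n * FAW / (rho_f * h * 1000) = 14 * 225 / (2.3 * 2.6 * 1000) = 0.5268

0.5268


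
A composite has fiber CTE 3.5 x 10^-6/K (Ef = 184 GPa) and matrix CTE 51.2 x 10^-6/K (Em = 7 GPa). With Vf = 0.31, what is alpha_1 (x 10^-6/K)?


E1 = Ef*Vf + Em*(1-Vf) = 61.87
alpha_1 = (alpha_f*Ef*Vf + alpha_m*Em*(1-Vf))/E1 = 7.22 x 10^-6/K

7.22 x 10^-6/K


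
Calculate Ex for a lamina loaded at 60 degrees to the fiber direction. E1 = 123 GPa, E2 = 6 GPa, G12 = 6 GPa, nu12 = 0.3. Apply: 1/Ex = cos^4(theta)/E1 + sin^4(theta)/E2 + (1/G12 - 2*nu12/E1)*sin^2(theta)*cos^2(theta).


cos^4(60) = 0.0625, sin^4(60) = 0.5625, sin^2(60)*cos^2(60) = 0.1875
1/G12 - 2*nu12/E1 = 1/6 - 2*0.3/123 = 0.161789 GPa^-1
1/Ex = 0.0625/123 + 0.5625/6 + 0.161789*0.1875 = 0.1245935 GPa^-1
Ex = 8.03 GPa

8.03 GPa


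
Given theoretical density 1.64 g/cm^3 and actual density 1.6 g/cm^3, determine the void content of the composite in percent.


Void% = (rho_theo - rho_actual)/rho_theo * 100 = (1.64 - 1.6)/1.64 * 100 = 2.44%

2.44%


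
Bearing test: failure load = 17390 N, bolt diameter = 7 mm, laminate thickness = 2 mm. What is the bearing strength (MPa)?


sigma_br = F/(d*h) = 17390/(7*2) = 1242.1 MPa

1242.1 MPa


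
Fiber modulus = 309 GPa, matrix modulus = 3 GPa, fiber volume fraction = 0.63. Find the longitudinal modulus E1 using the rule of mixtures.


E1 = Ef*Vf + Em*(1-Vf) = 309*0.63 + 3*0.37 = 195.78 GPa

195.78 GPa


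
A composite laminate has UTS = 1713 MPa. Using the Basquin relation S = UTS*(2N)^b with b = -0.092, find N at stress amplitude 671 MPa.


N = 0.5 * (S/UTS)^(1/b) = 0.5 * (671/1713)^(1/-0.092) = 13281.9479 cycles

13281.9479 cycles


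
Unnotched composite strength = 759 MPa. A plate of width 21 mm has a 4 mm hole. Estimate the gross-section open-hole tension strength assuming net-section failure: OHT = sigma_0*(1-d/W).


OHT = sigma_0*(1-d/W) = 759*(1-4/21) = 614.4 MPa

614.4 MPa


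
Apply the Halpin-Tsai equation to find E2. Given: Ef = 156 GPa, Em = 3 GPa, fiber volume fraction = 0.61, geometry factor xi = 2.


eta = (Ef/Em - 1)/(Ef/Em + xi) = (52.0 - 1)/(52.0 + 2) = 0.9444
E2 = Em*(1+xi*eta*Vf)/(1-eta*Vf) = 15.23 GPa

15.23 GPa


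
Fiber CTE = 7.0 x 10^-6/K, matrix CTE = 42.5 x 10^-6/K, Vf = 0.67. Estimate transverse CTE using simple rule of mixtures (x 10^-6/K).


alpha_2 = alpha_f*Vf + alpha_m*(1-Vf) = 7.0*0.67 + 42.5*0.33 = 18.7 x 10^-6/K

18.7 x 10^-6/K


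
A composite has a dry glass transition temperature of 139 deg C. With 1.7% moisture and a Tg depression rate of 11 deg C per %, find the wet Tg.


Tg_wet = Tg_dry - k*moisture = 139 - 11*1.7 = 120.3 deg C

120.3 deg C


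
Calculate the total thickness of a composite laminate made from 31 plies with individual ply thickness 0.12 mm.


h = n * t_ply = 31 * 0.12 = 3.72 mm

3.72 mm


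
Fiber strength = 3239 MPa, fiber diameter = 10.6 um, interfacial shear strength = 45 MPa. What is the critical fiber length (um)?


Lc = sigma_f * d / (2 * tau_i) = 3239 * 10.6 / (2 * 45) = 381.5 um

381.5 um


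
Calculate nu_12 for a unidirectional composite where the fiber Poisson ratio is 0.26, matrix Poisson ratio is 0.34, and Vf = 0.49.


nu_12 = nu_f*Vf + nu_m*(1-Vf) = 0.26*0.49 + 0.34*0.51 = 0.3008

0.3008


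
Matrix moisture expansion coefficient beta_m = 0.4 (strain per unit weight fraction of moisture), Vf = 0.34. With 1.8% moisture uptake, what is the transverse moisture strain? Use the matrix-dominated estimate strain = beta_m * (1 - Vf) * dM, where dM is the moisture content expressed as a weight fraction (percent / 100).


dM = 1.8/100 = 0.018
strain = beta_m * (1-Vf) * dM = 0.4 * 0.66 * 0.018 = 0.004752

0.004752


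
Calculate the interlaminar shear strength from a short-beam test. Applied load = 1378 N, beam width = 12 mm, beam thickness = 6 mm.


ILSS = 3F/(4bh) = 3*1378/(4*12*6) = 14.35 MPa

14.35 MPa


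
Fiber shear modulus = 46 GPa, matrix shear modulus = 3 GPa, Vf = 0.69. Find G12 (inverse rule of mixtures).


1/G12 = Vf/Gf + (1-Vf)/Gm = 0.69/46 + 0.31/3
G12 = 8.45 GPa

8.45 GPa


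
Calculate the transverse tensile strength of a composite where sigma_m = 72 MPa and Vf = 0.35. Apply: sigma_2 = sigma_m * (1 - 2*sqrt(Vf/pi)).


factor = 1 - 2*sqrt(0.35/pi) = 0.3324
sigma_2 = 72 * 0.3324 = 23.94 MPa

23.94 MPa


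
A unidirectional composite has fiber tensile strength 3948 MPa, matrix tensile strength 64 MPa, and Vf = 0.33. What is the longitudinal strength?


sigma_1 = sigma_f*Vf + sigma_m*(1-Vf) = 3948*0.33 + 64*0.67 = 1345.7 MPa

1345.7 MPa


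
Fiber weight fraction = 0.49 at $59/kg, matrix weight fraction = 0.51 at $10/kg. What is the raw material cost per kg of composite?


Cost = cost_f*Wf + cost_m*Wm = 59*0.49 + 10*0.51 = $34.01/kg

$34.01/kg


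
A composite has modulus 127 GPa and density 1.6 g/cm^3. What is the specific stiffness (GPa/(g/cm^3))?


Specific stiffness = E/rho = 127/1.6 = 79.4 GPa/(g/cm^3)

79.4 GPa/(g/cm^3)


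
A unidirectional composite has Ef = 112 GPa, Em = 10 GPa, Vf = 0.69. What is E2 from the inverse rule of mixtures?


1/E2 = Vf/Ef + (1-Vf)/Em = 0.69/112 + 0.31/10
E2 = 26.91 GPa

26.91 GPa


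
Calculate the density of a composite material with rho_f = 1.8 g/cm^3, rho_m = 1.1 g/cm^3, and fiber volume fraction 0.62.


rho_c = rho_f*Vf + rho_m*(1-Vf) = 1.8*0.62 + 1.1*0.38 = 1.534 g/cm^3

1.534 g/cm^3


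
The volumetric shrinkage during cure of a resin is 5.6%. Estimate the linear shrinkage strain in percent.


Linear shrinkage ≈ vol_shrink/3 = 5.6/3 = 1.867%

1.867%


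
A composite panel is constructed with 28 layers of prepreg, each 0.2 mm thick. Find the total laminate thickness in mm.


h = n * t_ply = 28 * 0.2 = 5.6 mm

5.6 mm


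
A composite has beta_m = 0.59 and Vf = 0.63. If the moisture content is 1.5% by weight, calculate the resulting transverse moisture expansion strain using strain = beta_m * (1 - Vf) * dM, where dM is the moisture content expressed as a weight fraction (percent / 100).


dM = 1.5/100 = 0.015
strain = beta_m * (1-Vf) * dM = 0.59 * 0.37 * 0.015 = 0.0032745

0.0032745


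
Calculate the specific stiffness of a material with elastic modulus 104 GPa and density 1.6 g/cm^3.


Specific stiffness = E/rho = 104/1.6 = 65.0 GPa/(g/cm^3)

65.0 GPa/(g/cm^3)


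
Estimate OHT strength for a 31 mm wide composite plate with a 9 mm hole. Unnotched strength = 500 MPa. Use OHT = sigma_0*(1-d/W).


OHT = sigma_0*(1-d/W) = 500*(1-9/31) = 354.8 MPa

354.8 MPa


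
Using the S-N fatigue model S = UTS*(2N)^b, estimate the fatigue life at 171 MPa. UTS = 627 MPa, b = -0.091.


N = 0.5 * (S/UTS)^(1/b) = 0.5 * (171/627)^(1/-0.091) = 793880.1703 cycles

793880.1703 cycles


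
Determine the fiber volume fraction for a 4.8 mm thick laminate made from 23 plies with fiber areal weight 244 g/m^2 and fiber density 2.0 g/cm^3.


Vf = n * FAW / (rho_f * h * 1000) = 23 * 244 / (2.0 * 4.8 * 1000) = 0.5846

0.5846


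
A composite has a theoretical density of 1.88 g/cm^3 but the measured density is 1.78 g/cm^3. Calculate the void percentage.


Void% = (rho_theo - rho_actual)/rho_theo * 100 = (1.88 - 1.78)/1.88 * 100 = 5.32%

5.32%


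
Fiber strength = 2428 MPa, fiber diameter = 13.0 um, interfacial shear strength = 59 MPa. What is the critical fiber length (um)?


Lc = sigma_f * d / (2 * tau_i) = 2428 * 13.0 / (2 * 59) = 267.5 um

267.5 um


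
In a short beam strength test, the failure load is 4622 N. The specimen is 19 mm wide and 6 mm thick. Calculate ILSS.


ILSS = 3F/(4bh) = 3*4622/(4*19*6) = 30.41 MPa

30.41 MPa


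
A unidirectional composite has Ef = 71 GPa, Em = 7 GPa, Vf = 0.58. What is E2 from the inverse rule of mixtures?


1/E2 = Vf/Ef + (1-Vf)/Em = 0.58/71 + 0.42/7
E2 = 14.67 GPa

14.67 GPa


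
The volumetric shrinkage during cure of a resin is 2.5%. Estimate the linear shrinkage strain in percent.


Linear shrinkage ≈ vol_shrink/3 = 2.5/3 = 0.833%

0.833%


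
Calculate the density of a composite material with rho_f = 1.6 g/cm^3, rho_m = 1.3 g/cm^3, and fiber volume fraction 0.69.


rho_c = rho_f*Vf + rho_m*(1-Vf) = 1.6*0.69 + 1.3*0.31 = 1.507 g/cm^3

1.507 g/cm^3


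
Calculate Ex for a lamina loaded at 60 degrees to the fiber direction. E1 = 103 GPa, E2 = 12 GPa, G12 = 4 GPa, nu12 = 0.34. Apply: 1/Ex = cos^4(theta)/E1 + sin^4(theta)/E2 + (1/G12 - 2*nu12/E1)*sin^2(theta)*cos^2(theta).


cos^4(60) = 0.0625, sin^4(60) = 0.5625, sin^2(60)*cos^2(60) = 0.1875
1/G12 - 2*nu12/E1 = 1/4 - 2*0.34/103 = 0.243398 GPa^-1
1/Ex = 0.0625/103 + 0.5625/12 + 0.243398*0.1875 = 0.0931189 GPa^-1
Ex = 10.74 GPa

10.74 GPa


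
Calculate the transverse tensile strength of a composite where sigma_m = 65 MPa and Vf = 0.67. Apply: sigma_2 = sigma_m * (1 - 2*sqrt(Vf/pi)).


factor = 1 - 2*sqrt(0.67/pi) = 0.0764
sigma_2 = 65 * 0.0764 = 4.96 MPa

4.96 MPa


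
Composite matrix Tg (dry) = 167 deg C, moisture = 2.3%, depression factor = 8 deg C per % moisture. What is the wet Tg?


Tg_wet = Tg_dry - k*moisture = 167 - 8*2.3 = 148.6 deg C

148.6 deg C


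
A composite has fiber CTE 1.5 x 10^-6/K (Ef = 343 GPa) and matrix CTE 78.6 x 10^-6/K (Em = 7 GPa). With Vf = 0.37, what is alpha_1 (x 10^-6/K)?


E1 = Ef*Vf + Em*(1-Vf) = 131.32
alpha_1 = (alpha_f*Ef*Vf + alpha_m*Em*(1-Vf))/E1 = 4.09 x 10^-6/K

4.09 x 10^-6/K


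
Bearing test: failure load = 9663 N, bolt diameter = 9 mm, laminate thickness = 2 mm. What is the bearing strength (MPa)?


sigma_br = F/(d*h) = 9663/(9*2) = 536.8 MPa

536.8 MPa


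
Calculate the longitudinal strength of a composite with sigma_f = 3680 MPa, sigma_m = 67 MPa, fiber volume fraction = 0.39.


sigma_1 = sigma_f*Vf + sigma_m*(1-Vf) = 3680*0.39 + 67*0.61 = 1476.1 MPa

1476.1 MPa


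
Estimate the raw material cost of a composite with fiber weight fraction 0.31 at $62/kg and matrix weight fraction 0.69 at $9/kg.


Cost = cost_f*Wf + cost_m*Wm = 62*0.31 + 9*0.69 = $25.43/kg

$25.43/kg


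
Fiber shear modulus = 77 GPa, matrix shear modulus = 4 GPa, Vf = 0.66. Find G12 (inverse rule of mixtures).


1/G12 = Vf/Gf + (1-Vf)/Gm = 0.66/77 + 0.34/4
G12 = 10.69 GPa

10.69 GPa


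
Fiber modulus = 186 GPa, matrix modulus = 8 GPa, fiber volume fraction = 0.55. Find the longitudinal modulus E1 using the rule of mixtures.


E1 = Ef*Vf + Em*(1-Vf) = 186*0.55 + 8*0.45 = 105.9 GPa

105.9 GPa


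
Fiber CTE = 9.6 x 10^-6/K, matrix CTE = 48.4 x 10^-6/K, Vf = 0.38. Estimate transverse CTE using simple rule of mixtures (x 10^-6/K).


alpha_2 = alpha_f*Vf + alpha_m*(1-Vf) = 9.6*0.38 + 48.4*0.62 = 33.7 x 10^-6/K

33.7 x 10^-6/K


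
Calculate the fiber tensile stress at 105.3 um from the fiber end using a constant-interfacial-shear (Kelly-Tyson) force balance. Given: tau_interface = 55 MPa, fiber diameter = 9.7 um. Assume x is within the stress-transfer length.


Force balance: sigma_f * (pi*d^2/4) = tau * (pi*d) * x  ->  sigma_f = 4 * tau * x / d
sigma_f = 4 * 55 * 105.3 / 9.7 = 2388.2 MPa

2388.2 MPa


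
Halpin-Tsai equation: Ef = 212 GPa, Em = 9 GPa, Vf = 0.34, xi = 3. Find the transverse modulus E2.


eta = (Ef/Em - 1)/(Ef/Em + xi) = (23.5556 - 1)/(23.5556 + 3) = 0.8494
E2 = Em*(1+xi*eta*Vf)/(1-eta*Vf) = 23.62 GPa

23.62 GPa


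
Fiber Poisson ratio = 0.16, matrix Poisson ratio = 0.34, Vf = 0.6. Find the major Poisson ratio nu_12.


nu_12 = nu_f*Vf + nu_m*(1-Vf) = 0.16*0.6 + 0.34*0.4 = 0.232

0.232


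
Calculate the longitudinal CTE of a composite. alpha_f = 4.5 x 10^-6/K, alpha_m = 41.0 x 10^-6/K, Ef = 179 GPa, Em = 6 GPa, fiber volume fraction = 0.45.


E1 = Ef*Vf + Em*(1-Vf) = 83.85
alpha_1 = (alpha_f*Ef*Vf + alpha_m*Em*(1-Vf))/E1 = 5.94 x 10^-6/K

5.94 x 10^-6/K


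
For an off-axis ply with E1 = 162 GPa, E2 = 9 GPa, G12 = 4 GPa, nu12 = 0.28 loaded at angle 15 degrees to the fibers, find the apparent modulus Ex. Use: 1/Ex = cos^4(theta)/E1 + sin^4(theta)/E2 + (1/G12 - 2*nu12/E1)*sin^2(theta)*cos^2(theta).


cos^4(15) = 0.870513, sin^4(15) = 0.004487, sin^2(15)*cos^2(15) = 0.0625
1/G12 - 2*nu12/E1 = 1/4 - 2*0.28/162 = 0.246543 GPa^-1
1/Ex = 0.870513/162 + 0.004487/9 + 0.246543*0.0625 = 0.0212811 GPa^-1
Ex = 46.99 GPa

46.99 GPa


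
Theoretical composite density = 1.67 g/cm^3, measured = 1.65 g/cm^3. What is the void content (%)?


Void% = (rho_theo - rho_actual)/rho_theo * 100 = (1.67 - 1.65)/1.67 * 100 = 1.2%

1.2%


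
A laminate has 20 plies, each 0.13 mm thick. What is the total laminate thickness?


h = n * t_ply = 20 * 0.13 = 2.6 mm

2.6 mm


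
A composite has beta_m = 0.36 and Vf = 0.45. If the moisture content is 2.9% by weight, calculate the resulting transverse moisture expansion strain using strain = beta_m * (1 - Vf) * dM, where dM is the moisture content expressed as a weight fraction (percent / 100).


dM = 2.9/100 = 0.029
strain = beta_m * (1-Vf) * dM = 0.36 * 0.55 * 0.029 = 0.005742

0.005742


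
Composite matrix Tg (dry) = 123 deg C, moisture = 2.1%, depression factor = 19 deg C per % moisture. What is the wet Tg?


Tg_wet = Tg_dry - k*moisture = 123 - 19*2.1 = 83.1 deg C

83.1 deg C


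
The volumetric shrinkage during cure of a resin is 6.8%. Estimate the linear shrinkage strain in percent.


Linear shrinkage ≈ vol_shrink/3 = 6.8/3 = 2.267%

2.267%


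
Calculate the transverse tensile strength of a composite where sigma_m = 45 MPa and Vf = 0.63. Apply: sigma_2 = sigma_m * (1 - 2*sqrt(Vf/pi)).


factor = 1 - 2*sqrt(0.63/pi) = 0.1044
sigma_2 = 45 * 0.1044 = 4.7 MPa

4.7 MPa


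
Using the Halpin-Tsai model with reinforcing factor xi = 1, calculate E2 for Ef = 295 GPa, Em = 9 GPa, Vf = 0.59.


eta = (Ef/Em - 1)/(Ef/Em + xi) = (32.7778 - 1)/(32.7778 + 1) = 0.9408
E2 = Em*(1+xi*eta*Vf)/(1-eta*Vf) = 31.46 GPa

31.46 GPa


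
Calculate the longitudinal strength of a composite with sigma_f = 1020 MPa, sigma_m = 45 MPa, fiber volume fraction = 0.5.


sigma_1 = sigma_f*Vf + sigma_m*(1-Vf) = 1020*0.5 + 45*0.5 = 532.5 MPa

532.5 MPa


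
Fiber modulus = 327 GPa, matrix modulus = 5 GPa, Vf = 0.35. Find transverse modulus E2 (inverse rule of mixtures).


1/E2 = Vf/Ef + (1-Vf)/Em = 0.35/327 + 0.65/5
E2 = 7.63 GPa

7.63 GPa


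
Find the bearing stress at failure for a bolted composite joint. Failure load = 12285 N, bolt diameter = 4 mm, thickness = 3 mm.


sigma_br = F/(d*h) = 12285/(4*3) = 1023.8 MPa

1023.8 MPa


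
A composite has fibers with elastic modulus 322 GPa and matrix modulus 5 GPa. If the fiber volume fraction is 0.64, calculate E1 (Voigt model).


E1 = Ef*Vf + Em*(1-Vf) = 322*0.64 + 5*0.36 = 207.88 GPa

207.88 GPa


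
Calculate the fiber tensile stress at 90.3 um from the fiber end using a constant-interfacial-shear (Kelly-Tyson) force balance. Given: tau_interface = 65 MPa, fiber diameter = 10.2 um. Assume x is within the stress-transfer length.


Force balance: sigma_f * (pi*d^2/4) = tau * (pi*d) * x  ->  sigma_f = 4 * tau * x / d
sigma_f = 4 * 65 * 90.3 / 10.2 = 2301.8 MPa

2301.8 MPa


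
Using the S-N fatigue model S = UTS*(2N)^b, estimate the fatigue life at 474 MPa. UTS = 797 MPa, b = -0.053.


N = 0.5 * (S/UTS)^(1/b) = 0.5 * (474/797)^(1/-0.053) = 9059.0536 cycles

9059.0536 cycles


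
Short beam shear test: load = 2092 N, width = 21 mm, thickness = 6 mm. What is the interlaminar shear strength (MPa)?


ILSS = 3F/(4bh) = 3*2092/(4*21*6) = 12.45 MPa

12.45 MPa


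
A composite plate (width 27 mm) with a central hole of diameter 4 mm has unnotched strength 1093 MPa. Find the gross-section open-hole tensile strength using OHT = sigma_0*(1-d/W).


OHT = sigma_0*(1-d/W) = 1093*(1-4/27) = 931.1 MPa

931.1 MPa


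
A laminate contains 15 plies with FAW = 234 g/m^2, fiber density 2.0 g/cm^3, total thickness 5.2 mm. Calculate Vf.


Vf = n * FAW / (rho_f * h * 1000) = 15 * 234 / (2.0 * 5.2 * 1000) = 0.3375

0.3375


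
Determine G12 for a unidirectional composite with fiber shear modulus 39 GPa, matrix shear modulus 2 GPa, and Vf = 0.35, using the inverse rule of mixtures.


1/G12 = Vf/Gf + (1-Vf)/Gm = 0.35/39 + 0.65/2
G12 = 2.99 GPa

2.99 GPa


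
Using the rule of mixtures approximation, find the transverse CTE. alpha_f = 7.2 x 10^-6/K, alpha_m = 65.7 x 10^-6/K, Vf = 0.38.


alpha_2 = alpha_f*Vf + alpha_m*(1-Vf) = 7.2*0.38 + 65.7*0.62 = 43.5 x 10^-6/K

43.5 x 10^-6/K


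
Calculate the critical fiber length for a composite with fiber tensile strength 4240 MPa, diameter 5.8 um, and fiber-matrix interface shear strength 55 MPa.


Lc = sigma_f * d / (2 * tau_i) = 4240 * 5.8 / (2 * 55) = 223.6 um

223.6 um


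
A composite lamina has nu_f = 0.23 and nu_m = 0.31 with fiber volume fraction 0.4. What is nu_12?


nu_12 = nu_f*Vf + nu_m*(1-Vf) = 0.23*0.4 + 0.31*0.6 = 0.278

0.278


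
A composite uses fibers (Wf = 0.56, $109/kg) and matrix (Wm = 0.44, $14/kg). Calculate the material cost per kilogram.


Cost = cost_f*Wf + cost_m*Wm = 109*0.56 + 14*0.44 = $67.2/kg

$67.2/kg


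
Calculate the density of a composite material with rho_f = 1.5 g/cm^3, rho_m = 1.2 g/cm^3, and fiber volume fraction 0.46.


rho_c = rho_f*Vf + rho_m*(1-Vf) = 1.5*0.46 + 1.2*0.54 = 1.338 g/cm^3

1.338 g/cm^3


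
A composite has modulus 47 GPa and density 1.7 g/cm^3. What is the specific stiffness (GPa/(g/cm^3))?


Specific stiffness = E/rho = 47/1.7 = 27.6 GPa/(g/cm^3)

27.6 GPa/(g/cm^3)


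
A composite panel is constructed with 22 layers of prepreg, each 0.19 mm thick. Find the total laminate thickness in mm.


h = n * t_ply = 22 * 0.19 = 4.18 mm

4.18 mm


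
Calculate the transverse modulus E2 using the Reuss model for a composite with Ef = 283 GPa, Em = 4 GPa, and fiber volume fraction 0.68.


1/E2 = Vf/Ef + (1-Vf)/Em = 0.68/283 + 0.32/4
E2 = 12.14 GPa

12.14 GPa


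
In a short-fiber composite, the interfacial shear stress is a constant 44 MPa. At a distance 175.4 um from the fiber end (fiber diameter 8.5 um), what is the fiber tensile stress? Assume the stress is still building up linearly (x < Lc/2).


Force balance: sigma_f * (pi*d^2/4) = tau * (pi*d) * x  ->  sigma_f = 4 * tau * x / d
sigma_f = 4 * 44 * 175.4 / 8.5 = 3631.8 MPa

3631.8 MPa


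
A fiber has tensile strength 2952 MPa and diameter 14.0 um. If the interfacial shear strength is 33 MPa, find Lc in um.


Lc = sigma_f * d / (2 * tau_i) = 2952 * 14.0 / (2 * 33) = 626.2 um

626.2 um


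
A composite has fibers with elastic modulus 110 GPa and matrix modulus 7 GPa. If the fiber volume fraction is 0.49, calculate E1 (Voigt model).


E1 = Ef*Vf + Em*(1-Vf) = 110*0.49 + 7*0.51 = 57.47 GPa

57.47 GPa


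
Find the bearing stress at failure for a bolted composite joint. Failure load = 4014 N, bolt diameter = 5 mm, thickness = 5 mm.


sigma_br = F/(d*h) = 4014/(5*5) = 160.6 MPa

160.6 MPa


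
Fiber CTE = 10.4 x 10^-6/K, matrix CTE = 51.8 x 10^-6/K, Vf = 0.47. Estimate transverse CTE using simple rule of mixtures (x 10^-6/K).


alpha_2 = alpha_f*Vf + alpha_m*(1-Vf) = 10.4*0.47 + 51.8*0.53 = 32.3 x 10^-6/K

32.3 x 10^-6/K


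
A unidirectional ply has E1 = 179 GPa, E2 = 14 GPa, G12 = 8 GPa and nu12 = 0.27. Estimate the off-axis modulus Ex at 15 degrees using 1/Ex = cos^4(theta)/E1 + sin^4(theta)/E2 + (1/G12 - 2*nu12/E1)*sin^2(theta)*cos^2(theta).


cos^4(15) = 0.870513, sin^4(15) = 0.004487, sin^2(15)*cos^2(15) = 0.0625
1/G12 - 2*nu12/E1 = 1/8 - 2*0.27/179 = 0.121983 GPa^-1
1/Ex = 0.870513/179 + 0.004487/14 + 0.121983*0.0625 = 0.0128077 GPa^-1
Ex = 78.08 GPa

78.08 GPa


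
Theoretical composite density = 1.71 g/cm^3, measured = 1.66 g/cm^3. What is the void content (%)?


Void% = (rho_theo - rho_actual)/rho_theo * 100 = (1.71 - 1.66)/1.71 * 100 = 2.92%

2.92%


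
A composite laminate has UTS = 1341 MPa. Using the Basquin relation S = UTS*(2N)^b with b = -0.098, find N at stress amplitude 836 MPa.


N = 0.5 * (S/UTS)^(1/b) = 0.5 * (836/1341)^(1/-0.098) = 62.0979 cycles

62.0979 cycles


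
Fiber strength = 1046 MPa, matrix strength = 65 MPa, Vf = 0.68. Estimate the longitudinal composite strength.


sigma_1 = sigma_f*Vf + sigma_m*(1-Vf) = 1046*0.68 + 65*0.32 = 732.1 MPa

732.1 MPa


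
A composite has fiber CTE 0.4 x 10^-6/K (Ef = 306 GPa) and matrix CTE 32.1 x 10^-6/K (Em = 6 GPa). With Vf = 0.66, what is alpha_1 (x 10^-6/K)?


E1 = Ef*Vf + Em*(1-Vf) = 204.0
alpha_1 = (alpha_f*Ef*Vf + alpha_m*Em*(1-Vf))/E1 = 0.72 x 10^-6/K

0.72 x 10^-6/K


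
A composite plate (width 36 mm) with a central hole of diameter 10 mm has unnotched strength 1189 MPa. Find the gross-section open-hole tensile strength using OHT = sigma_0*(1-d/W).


OHT = sigma_0*(1-d/W) = 1189*(1-10/36) = 858.7 MPa

858.7 MPa


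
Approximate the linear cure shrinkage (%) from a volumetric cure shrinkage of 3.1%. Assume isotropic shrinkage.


Linear shrinkage ≈ vol_shrink/3 = 3.1/3 = 1.033%

1.033%


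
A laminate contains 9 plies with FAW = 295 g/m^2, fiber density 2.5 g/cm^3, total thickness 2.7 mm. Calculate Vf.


Vf = n * FAW / (rho_f * h * 1000) = 9 * 295 / (2.5 * 2.7 * 1000) = 0.3933

0.3933


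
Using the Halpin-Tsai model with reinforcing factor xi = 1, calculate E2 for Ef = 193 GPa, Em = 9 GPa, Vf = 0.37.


eta = (Ef/Em - 1)/(Ef/Em + xi) = (21.4444 - 1)/(21.4444 + 1) = 0.9109
E2 = Em*(1+xi*eta*Vf)/(1-eta*Vf) = 18.15 GPa

18.15 GPa


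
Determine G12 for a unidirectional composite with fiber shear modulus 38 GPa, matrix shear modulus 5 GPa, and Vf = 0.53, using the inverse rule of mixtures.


1/G12 = Vf/Gf + (1-Vf)/Gm = 0.53/38 + 0.47/5
G12 = 9.26 GPa

9.26 GPa


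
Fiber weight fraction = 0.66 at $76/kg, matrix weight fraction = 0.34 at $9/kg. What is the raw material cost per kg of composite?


Cost = cost_f*Wf + cost_m*Wm = 76*0.66 + 9*0.34 = $53.22/kg

$53.22/kg


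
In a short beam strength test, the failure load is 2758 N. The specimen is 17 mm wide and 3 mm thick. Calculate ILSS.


ILSS = 3F/(4bh) = 3*2758/(4*17*3) = 40.56 MPa

40.56 MPa


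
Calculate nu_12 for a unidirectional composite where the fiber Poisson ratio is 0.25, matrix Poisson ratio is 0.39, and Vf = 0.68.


nu_12 = nu_f*Vf + nu_m*(1-Vf) = 0.25*0.68 + 0.39*0.32 = 0.2948

0.2948


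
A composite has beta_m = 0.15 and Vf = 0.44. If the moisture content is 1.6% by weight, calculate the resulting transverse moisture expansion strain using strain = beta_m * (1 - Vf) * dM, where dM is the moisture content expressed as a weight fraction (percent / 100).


dM = 1.6/100 = 0.016
strain = beta_m * (1-Vf) * dM = 0.15 * 0.56 * 0.016 = 0.001344

0.001344


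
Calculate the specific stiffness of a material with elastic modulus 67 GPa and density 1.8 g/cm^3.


Specific stiffness = E/rho = 67/1.8 = 37.2 GPa/(g/cm^3)

37.2 GPa/(g/cm^3)


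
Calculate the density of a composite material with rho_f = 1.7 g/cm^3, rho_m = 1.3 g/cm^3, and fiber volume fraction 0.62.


rho_c = rho_f*Vf + rho_m*(1-Vf) = 1.7*0.62 + 1.3*0.38 = 1.548 g/cm^3

1.548 g/cm^3


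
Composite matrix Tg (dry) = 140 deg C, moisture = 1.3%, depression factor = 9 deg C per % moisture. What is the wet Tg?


Tg_wet = Tg_dry - k*moisture = 140 - 9*1.3 = 128.3 deg C

128.3 deg C


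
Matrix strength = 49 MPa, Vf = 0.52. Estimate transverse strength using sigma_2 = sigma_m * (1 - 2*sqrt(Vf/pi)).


factor = 1 - 2*sqrt(0.52/pi) = 0.1863
sigma_2 = 49 * 0.1863 = 9.13 MPa

9.13 MPa


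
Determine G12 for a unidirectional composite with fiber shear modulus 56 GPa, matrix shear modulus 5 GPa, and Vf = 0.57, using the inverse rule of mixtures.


1/G12 = Vf/Gf + (1-Vf)/Gm = 0.57/56 + 0.43/5
G12 = 10.4 GPa

10.4 GPa


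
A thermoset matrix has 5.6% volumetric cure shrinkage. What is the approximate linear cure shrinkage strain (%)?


Linear shrinkage ≈ vol_shrink/3 = 5.6/3 = 1.867%

1.867%


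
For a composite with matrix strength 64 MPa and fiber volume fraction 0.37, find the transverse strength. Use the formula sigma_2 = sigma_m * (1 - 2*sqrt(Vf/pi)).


factor = 1 - 2*sqrt(0.37/pi) = 0.3136
sigma_2 = 64 * 0.3136 = 20.07 MPa

20.07 MPa


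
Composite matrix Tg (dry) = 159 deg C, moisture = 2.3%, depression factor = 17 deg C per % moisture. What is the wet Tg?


Tg_wet = Tg_dry - k*moisture = 159 - 17*2.3 = 119.9 deg C

119.9 deg C


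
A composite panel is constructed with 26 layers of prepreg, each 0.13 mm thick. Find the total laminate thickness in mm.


h = n * t_ply = 26 * 0.13 = 3.38 mm

3.38 mm


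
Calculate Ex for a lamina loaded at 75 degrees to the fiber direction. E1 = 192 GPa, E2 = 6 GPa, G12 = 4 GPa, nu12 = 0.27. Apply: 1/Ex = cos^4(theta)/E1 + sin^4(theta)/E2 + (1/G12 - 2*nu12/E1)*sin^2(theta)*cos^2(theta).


cos^4(75) = 0.004487, sin^4(75) = 0.870513, sin^2(75)*cos^2(75) = 0.0625
1/G12 - 2*nu12/E1 = 1/4 - 2*0.27/192 = 0.247188 GPa^-1
1/Ex = 0.004487/192 + 0.870513/6 + 0.247188*0.0625 = 0.160558 GPa^-1
Ex = 6.23 GPa

6.23 GPa


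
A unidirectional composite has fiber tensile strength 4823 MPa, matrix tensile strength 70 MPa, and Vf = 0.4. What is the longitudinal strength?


sigma_1 = sigma_f*Vf + sigma_m*(1-Vf) = 4823*0.4 + 70*0.6 = 1971.2 MPa

1971.2 MPa


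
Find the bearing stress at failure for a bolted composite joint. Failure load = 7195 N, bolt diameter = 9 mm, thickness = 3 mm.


sigma_br = F/(d*h) = 7195/(9*3) = 266.5 MPa

266.5 MPa


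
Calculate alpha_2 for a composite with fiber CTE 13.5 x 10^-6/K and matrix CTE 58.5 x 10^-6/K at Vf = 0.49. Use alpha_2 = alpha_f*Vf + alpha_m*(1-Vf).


alpha_2 = alpha_f*Vf + alpha_m*(1-Vf) = 13.5*0.49 + 58.5*0.51 = 36.5 x 10^-6/K

36.5 x 10^-6/K


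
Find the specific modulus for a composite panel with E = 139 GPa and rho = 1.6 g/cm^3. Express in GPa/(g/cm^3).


Specific stiffness = E/rho = 139/1.6 = 86.9 GPa/(g/cm^3)

86.9 GPa/(g/cm^3)
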